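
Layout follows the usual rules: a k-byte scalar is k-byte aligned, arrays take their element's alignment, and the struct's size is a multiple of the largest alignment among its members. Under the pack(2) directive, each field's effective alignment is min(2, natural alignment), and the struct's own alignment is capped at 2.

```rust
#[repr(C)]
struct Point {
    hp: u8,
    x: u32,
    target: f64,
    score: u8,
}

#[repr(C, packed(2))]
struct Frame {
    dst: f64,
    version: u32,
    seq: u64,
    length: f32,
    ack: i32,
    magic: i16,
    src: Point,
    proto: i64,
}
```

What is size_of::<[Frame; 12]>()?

744

Point: @0: hp [1B, align 1] → 1; +3 pad (align 4); @4: x [4B, align 4] → 8; @8: target [8B, align 8] → 16; @16: score [1B, align 1] → 17; +7 tail pad (align 8); size 24, align 8
@0: dst [8B, align 2] → 8
@8: version [4B, align 2] → 12
@12: seq [8B, align 2] → 20
@20: length [4B, align 2] → 24
@24: ack [4B, align 2] → 28
@28: magic [2B, align 2] → 30
@30: src [24B, align 2] → 54
@54: proto [8B, align 2] → 62
size 62, align 2
array of 12: 12 × 62 = 744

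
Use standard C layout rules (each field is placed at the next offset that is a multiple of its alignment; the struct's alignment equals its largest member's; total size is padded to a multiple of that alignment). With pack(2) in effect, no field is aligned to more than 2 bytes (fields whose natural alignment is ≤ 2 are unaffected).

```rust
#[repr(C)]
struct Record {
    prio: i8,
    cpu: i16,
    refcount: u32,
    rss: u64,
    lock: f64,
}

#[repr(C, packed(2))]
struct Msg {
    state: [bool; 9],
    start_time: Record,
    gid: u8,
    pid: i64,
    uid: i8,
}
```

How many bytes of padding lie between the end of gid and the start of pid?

1

Record: prio at 0 (size 1, align 1) → ends 1; pad 1 to align 2 for cpu; cpu at 2 (size 2, align 2) → ends 4; refcount at 4 (size 4, align 4) → ends 8; rss at 8 (size 8, align 8) → ends 16; lock at 16 (size 8, align 8) → ends 24; total 24 bytes, alignment 8
state at 0 (size 9, align 1) → ends 9
pad 1 to align 2 for start_time
start_time at 10 (size 24, align 2) → ends 34
gid at 34 (size 1, align 1) → ends 35
pad 1 to align 2 for pid
pid at 36 (size 8, align 2) → ends 44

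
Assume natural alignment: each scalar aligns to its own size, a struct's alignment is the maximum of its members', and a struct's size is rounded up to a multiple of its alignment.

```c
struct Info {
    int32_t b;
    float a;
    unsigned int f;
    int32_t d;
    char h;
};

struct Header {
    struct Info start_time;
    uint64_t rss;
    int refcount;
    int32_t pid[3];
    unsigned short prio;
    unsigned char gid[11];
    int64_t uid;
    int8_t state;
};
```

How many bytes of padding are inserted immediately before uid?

3

Info: 0..4  b  (4B, 4-aligned); 4..8  a  (4B, 4-aligned); 8..12  f  (4B, 4-aligned); 12..16  d  (4B, 4-aligned); 16..17  h  (1B, 1-aligned); 17..20  -- tail padding (3B); sizeof = 20, alignof = 4
0..20  start_time  (20B, 4-aligned)
20..24  -- padding (4B)
24..32  rss  (8B, 8-aligned)
32..36  refcount  (4B, 4-aligned)
36..48  pid  (12B, 4-aligned)
48..50  prio  (2B, 2-aligned)
50..61  gid  (11B, 1-aligned)
61..64  -- padding (3B)
64..72  uid  (8B, 8-aligned)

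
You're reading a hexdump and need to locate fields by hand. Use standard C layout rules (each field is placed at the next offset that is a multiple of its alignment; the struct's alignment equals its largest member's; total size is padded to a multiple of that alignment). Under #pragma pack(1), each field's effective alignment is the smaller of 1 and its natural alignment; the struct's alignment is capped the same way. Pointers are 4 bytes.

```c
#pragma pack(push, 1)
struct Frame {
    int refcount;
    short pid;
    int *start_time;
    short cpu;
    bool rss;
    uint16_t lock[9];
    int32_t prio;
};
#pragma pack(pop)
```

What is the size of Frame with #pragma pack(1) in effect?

refcount at 0 (size 4, align 1) → ends 4
pid at 4 (size 2, align 1) → ends 6
start_time at 6 (size 4, align 1) → ends 10
cpu at 10 (size 2, align 1) → ends 12
rss at 12 (size 1, align 1) → ends 13
lock at 13 (size 18, align 1) → ends 31
prio at 31 (size 4, align 1) → ends 35
total 35 bytes, alignment 1

35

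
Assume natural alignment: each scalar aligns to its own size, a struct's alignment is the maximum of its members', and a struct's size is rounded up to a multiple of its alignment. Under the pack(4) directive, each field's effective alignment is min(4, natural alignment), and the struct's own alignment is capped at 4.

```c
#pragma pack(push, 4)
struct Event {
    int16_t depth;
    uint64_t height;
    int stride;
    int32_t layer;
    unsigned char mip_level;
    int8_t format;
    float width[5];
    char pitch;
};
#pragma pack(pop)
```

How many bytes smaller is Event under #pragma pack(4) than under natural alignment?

natural layout:
  0..2  depth  (2B, 2-aligned)
  2..8  -- padding (6B)
  8..16  height  (8B, 8-aligned)
  16..20  stride  (4B, 4-aligned)
  20..24  layer  (4B, 4-aligned)
  24..25  mip_level  (1B, 1-aligned)
  25..26  format  (1B, 1-aligned)
  26..28  -- padding (2B)
  28..48  width  (20B, 4-aligned)
  48..49  pitch  (1B, 1-aligned)
  49..56  -- tail padding (7B)
  sizeof = 56, alignof = 8
packed(4) layout:
  0..2  depth  (2B, 2-aligned)
  2..4  -- padding (2B)
  4..12  height  (8B, 4-aligned)
  12..16  stride  (4B, 4-aligned)
  16..20  layer  (4B, 4-aligned)
  20..21  mip_level  (1B, 1-aligned)
  21..22  format  (1B, 1-aligned)
  22..24  -- padding (2B)
  24..44  width  (20B, 4-aligned)
  44..45  pitch  (1B, 1-aligned)
  45..48  -- tail padding (3B)
  sizeof = 48, alignof = 4
56 − 48 = 8

8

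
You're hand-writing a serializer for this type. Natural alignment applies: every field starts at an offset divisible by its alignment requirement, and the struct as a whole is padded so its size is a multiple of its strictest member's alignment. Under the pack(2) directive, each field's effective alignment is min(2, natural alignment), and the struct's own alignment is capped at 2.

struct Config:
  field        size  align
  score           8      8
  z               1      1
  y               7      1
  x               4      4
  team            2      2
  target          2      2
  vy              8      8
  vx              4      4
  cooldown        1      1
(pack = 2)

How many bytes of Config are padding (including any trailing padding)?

1

0..8  score  (8B, 2-aligned)
8..9  z  (1B, 1-aligned)
9..16  y  (7B, 1-aligned)
16..20  x  (4B, 2-aligned)
20..22  team  (2B, 2-aligned)
22..24  target  (2B, 2-aligned)
24..32  vy  (8B, 2-aligned)
32..36  vx  (4B, 2-aligned)
36..37  cooldown  (1B, 1-aligned)
37..38  -- tail padding (1B)
sizeof = 38, alignof = 2
data bytes 37, size 38 → padding 1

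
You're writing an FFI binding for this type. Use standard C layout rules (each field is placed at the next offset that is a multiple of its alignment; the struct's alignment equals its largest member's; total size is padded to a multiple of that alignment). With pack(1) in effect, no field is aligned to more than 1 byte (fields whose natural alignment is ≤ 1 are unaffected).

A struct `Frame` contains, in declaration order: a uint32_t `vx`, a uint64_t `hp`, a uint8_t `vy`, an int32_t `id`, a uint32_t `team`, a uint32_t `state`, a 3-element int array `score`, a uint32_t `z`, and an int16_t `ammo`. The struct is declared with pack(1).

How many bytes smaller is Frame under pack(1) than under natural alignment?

natural layout:
  vx at 0 (size 4, align 4) → ends 4
  pad 4 to align 8 for hp
  hp at 8 (size 8, align 8) → ends 16
  vy at 16 (size 1, align 1) → ends 17
  pad 3 to align 4 for id
  id at 20 (size 4, align 4) → ends 24
  team at 24 (size 4, align 4) → ends 28
  state at 28 (size 4, align 4) → ends 32
  score at 32 (size 12, align 4) → ends 44
  z at 44 (size 4, align 4) → ends 48
  ammo at 48 (size 2, align 2) → ends 50
  tail pad 6 to reach multiple of 8
  total 56 bytes, alignment 8
packed(1) layout:
  vx at 0 (size 4, align 1) → ends 4
  hp at 4 (size 8, align 1) → ends 12
  vy at 12 (size 1, align 1) → ends 13
  id at 13 (size 4, align 1) → ends 17
  team at 17 (size 4, align 1) → ends 21
  state at 21 (size 4, align 1) → ends 25
  score at 25 (size 12, align 1) → ends 37
  z at 37 (size 4, align 1) → ends 41
  ammo at 41 (size 2, align 1) → ends 43
  total 43 bytes, alignment 1
56 − 43 = 13

13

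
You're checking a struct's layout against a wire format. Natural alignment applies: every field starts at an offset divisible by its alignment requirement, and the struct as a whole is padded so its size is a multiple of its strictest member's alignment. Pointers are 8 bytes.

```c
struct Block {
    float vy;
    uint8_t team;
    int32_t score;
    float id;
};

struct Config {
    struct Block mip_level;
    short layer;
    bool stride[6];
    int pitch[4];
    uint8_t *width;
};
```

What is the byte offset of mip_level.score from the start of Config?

8

Block: vy at 0 (size 4, align 4) → ends 4; team at 4 (size 1, align 1) → ends 5; pad 3 to align 4 for score; score at 8 (size 4, align 4) → ends 12; id at 12 (size 4, align 4) → ends 16; total 16 bytes, alignment 4
mip_level at 0 (size 16, align 4) → ends 16
within Block: score at 8
0 + 8 = 8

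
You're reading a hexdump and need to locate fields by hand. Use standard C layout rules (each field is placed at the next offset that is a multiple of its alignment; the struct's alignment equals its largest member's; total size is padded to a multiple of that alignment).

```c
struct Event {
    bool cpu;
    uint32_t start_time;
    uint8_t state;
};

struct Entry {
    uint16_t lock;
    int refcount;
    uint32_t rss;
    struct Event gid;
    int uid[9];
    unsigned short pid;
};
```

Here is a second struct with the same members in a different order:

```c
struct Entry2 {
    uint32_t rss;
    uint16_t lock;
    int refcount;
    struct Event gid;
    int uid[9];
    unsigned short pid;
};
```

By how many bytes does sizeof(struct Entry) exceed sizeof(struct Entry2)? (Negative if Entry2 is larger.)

Event: 0..1  cpu  (1B, 1-aligned); 1..4  -- padding (3B); 4..8  start_time  (4B, 4-aligned); 8..9  state  (1B, 1-aligned); 9..12  -- tail padding (3B); sizeof = 12, alignof = 4
0..2  lock  (2B, 2-aligned)
2..4  -- padding (2B)
4..8  refcount  (4B, 4-aligned)
8..12  rss  (4B, 4-aligned)
12..24  gid  (12B, 4-aligned)
24..60  uid  (36B, 4-aligned)
60..62  pid  (2B, 2-aligned)
62..64  -- tail padding (2B)
sizeof = 64, alignof = 4
— Entry2 —
0..4  rss  (4B, 4-aligned)
4..6  lock  (2B, 2-aligned)
6..8  -- padding (2B)
8..12  refcount  (4B, 4-aligned)
12..24  gid  (12B, 4-aligned)
24..60  uid  (36B, 4-aligned)
60..62  pid  (2B, 2-aligned)
62..64  -- tail padding (2B)
sizeof = 64, alignof = 4
64 − 64 = 0

0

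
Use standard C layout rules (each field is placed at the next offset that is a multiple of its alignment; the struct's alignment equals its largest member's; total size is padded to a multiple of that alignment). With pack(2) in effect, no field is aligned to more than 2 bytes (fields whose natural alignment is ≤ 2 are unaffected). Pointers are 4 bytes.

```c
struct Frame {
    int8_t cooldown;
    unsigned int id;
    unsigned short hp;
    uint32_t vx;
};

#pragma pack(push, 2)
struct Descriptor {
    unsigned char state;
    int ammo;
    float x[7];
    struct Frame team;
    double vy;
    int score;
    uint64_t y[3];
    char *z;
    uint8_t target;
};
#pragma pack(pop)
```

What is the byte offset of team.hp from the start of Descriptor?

Frame: cooldown at 0 (size 1, align 1) → ends 1; pad 3 to align 4 for id; id at 4 (size 4, align 4) → ends 8; hp at 8 (size 2, align 2) → ends 10; pad 2 to align 4 for vx; vx at 12 (size 4, align 4) → ends 16; total 16 bytes, alignment 4
state at 0 (size 1, align 1) → ends 1
pad 1 to align 2 for ammo
ammo at 2 (size 4, align 2) → ends 6
x at 6 (size 28, align 2) → ends 34
team at 34 (size 16, align 2) → ends 50
within Frame: hp at 8
34 + 8 = 42

42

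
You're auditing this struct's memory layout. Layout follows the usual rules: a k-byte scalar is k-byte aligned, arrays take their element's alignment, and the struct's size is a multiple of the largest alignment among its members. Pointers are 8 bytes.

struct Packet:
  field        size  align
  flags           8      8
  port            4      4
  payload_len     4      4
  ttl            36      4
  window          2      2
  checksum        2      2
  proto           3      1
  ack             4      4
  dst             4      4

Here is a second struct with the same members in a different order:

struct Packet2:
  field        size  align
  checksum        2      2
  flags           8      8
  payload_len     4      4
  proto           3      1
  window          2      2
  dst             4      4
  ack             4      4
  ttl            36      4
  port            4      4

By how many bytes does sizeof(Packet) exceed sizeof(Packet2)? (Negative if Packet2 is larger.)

-8

@0: flags [8B, align 8] → 8
@8: port [4B, align 4] → 12
@12: payload_len [4B, align 4] → 16
@16: ttl [36B, align 4] → 52
@52: window [2B, align 2] → 54
@54: checksum [2B, align 2] → 56
@56: proto [3B, align 1] → 59
+1 pad (align 4)
@60: ack [4B, align 4] → 64
@64: dst [4B, align 4] → 68
+4 tail pad (align 8)
size 72, align 8
— Packet2 —
@0: checksum [2B, align 2] → 2
+6 pad (align 8)
@8: flags [8B, align 8] → 16
@16: payload_len [4B, align 4] → 20
@20: proto [3B, align 1] → 23
+1 pad (align 2)
@24: window [2B, align 2] → 26
+2 pad (align 4)
@28: dst [4B, align 4] → 32
@32: ack [4B, align 4] → 36
@36: ttl [36B, align 4] → 72
@72: port [4B, align 4] → 76
+4 tail pad (align 8)
size 80, align 8
72 − 80 = -8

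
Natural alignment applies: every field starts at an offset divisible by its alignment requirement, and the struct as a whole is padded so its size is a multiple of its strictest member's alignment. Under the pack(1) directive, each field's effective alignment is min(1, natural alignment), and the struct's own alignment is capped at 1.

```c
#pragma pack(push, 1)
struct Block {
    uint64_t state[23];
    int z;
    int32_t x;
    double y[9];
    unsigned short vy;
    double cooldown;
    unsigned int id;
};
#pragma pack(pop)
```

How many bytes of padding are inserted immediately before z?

0..184  state  (184B, 1-aligned)
184..188  z  (4B, 1-aligned)

0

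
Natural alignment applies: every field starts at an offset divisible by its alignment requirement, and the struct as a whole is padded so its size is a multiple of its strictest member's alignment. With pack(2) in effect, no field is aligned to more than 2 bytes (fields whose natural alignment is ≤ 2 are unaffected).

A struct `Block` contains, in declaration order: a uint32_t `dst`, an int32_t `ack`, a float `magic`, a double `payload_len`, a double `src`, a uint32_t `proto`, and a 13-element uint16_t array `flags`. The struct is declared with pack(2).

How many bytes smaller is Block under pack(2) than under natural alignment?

natural layout:
  dst at 0 (size 4, align 4) → ends 4
  ack at 4 (size 4, align 4) → ends 8
  magic at 8 (size 4, align 4) → ends 12
  pad 4 to align 8 for payload_len
  payload_len at 16 (size 8, align 8) → ends 24
  src at 24 (size 8, align 8) → ends 32
  proto at 32 (size 4, align 4) → ends 36
  flags at 36 (size 26, align 2) → ends 62
  tail pad 2 to reach multiple of 8
  total 64 bytes, alignment 8
packed(2) layout:
  dst at 0 (size 4, align 2) → ends 4
  ack at 4 (size 4, align 2) → ends 8
  magic at 8 (size 4, align 2) → ends 12
  payload_len at 12 (size 8, align 2) → ends 20
  src at 20 (size 8, align 2) → ends 28
  proto at 28 (size 4, align 2) → ends 32
  flags at 32 (size 26, align 2) → ends 58
  total 58 bytes, alignment 2
64 − 58 = 6

6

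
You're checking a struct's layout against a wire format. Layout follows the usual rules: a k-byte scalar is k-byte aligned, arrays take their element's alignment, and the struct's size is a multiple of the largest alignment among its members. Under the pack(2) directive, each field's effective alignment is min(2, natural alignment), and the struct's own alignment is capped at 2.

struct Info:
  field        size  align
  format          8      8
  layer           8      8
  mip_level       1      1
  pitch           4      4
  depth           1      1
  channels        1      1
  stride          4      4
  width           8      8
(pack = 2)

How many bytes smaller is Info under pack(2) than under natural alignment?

natural layout:
  0..8  format  (8B, 8-aligned)
  8..16  layer  (8B, 8-aligned)
  16..17  mip_level  (1B, 1-aligned)
  17..20  -- padding (3B)
  20..24  pitch  (4B, 4-aligned)
  24..25  depth  (1B, 1-aligned)
  25..26  channels  (1B, 1-aligned)
  26..28  -- padding (2B)
  28..32  stride  (4B, 4-aligned)
  32..40  width  (8B, 8-aligned)
  sizeof = 40, alignof = 8
packed(2) layout:
  0..8  format  (8B, 2-aligned)
  8..16  layer  (8B, 2-aligned)
  16..17  mip_level  (1B, 1-aligned)
  17..18  -- padding (1B)
  18..22  pitch  (4B, 2-aligned)
  22..23  depth  (1B, 1-aligned)
  23..24  channels  (1B, 1-aligned)
  24..28  stride  (4B, 2-aligned)
  28..36  width  (8B, 2-aligned)
  sizeof = 36, alignof = 2
40 − 36 = 4

4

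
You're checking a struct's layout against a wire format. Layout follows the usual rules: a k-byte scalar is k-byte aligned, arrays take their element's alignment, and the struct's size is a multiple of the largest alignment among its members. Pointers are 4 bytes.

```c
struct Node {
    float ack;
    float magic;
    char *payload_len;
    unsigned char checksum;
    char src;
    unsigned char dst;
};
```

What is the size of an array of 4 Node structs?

64

0..4  ack  (4B, 4-aligned)
4..8  magic  (4B, 4-aligned)
8..12  payload_len  (4B, 4-aligned)
12..13  checksum  (1B, 1-aligned)
13..14  src  (1B, 1-aligned)
14..15  dst  (1B, 1-aligned)
15..16  -- tail padding (1B)
sizeof = 16, alignof = 4
array of 4: 4 × 16 = 64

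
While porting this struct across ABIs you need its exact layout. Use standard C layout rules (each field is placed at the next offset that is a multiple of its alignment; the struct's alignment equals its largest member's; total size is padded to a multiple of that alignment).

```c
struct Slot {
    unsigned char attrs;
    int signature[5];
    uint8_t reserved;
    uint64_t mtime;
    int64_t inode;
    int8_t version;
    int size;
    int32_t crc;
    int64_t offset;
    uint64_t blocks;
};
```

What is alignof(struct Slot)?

member alignments: attrs=1, signature=4, reserved=1, mtime=8, inode=8, version=1, size=4, crc=4, offset=8, blocks=8
max = 8

8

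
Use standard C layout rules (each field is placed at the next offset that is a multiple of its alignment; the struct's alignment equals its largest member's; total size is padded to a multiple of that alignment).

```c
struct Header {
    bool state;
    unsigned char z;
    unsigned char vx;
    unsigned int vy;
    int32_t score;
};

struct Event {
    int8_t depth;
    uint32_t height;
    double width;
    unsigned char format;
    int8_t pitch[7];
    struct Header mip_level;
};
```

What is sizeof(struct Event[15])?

600

Header: 0..1  state  (1B, 1-aligned); 1..2  z  (1B, 1-aligned); 2..3  vx  (1B, 1-aligned); 3..4  -- padding (1B); 4..8  vy  (4B, 4-aligned); 8..12  score  (4B, 4-aligned); sizeof = 12, alignof = 4
0..1  depth  (1B, 1-aligned)
1..4  -- padding (3B)
4..8  height  (4B, 4-aligned)
8..16  width  (8B, 8-aligned)
16..17  format  (1B, 1-aligned)
17..24  pitch  (7B, 1-aligned)
24..36  mip_level  (12B, 4-aligned)
36..40  -- tail padding (4B)
sizeof = 40, alignof = 8
array of 15: 15 × 40 = 600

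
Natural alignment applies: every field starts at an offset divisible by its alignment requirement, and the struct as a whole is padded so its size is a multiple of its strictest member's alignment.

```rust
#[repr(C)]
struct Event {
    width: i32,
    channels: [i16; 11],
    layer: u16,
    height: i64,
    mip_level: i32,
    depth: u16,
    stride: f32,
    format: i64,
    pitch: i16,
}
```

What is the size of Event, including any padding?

72 bytes

width at 0 (size 4, align 4) → ends 4
channels at 4 (size 22, align 2) → ends 26
layer at 26 (size 2, align 2) → ends 28
pad 4 to align 8 for height
height at 32 (size 8, align 8) → ends 40
mip_level at 40 (size 4, align 4) → ends 44
depth at 44 (size 2, align 2) → ends 46
pad 2 to align 4 for stride
stride at 48 (size 4, align 4) → ends 52
pad 4 to align 8 for format
format at 56 (size 8, align 8) → ends 64
pitch at 64 (size 2, align 2) → ends 66
tail pad 6 to reach multiple of 8
total 72 bytes, alignment 8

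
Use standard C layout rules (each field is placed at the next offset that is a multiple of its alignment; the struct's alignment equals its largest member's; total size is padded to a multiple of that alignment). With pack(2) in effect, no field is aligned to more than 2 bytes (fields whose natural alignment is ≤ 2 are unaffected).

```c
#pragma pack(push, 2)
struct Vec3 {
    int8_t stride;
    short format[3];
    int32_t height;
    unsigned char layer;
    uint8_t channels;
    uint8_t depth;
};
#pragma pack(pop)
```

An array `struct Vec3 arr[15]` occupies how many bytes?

240

0..1  stride  (1B, 1-aligned)
1..2  -- padding (1B)
2..8  format  (6B, 2-aligned)
8..12  height  (4B, 2-aligned)
12..13  layer  (1B, 1-aligned)
13..14  channels  (1B, 1-aligned)
14..15  depth  (1B, 1-aligned)
15..16  -- tail padding (1B)
sizeof = 16, alignof = 2
array of 15: 15 × 16 = 240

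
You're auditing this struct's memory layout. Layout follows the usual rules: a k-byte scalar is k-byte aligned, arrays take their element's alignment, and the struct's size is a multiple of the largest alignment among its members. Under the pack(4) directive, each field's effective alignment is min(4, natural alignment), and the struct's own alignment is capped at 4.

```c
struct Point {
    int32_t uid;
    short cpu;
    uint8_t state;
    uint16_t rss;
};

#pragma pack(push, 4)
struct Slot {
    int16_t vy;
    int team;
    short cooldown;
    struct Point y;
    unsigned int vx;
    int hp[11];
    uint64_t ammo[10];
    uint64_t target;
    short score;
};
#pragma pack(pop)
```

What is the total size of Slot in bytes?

Point: @0: uid [4B, align 4] → 4; @4: cpu [2B, align 2] → 6; @6: state [1B, align 1] → 7; +1 pad (align 2); @8: rss [2B, align 2] → 10; +2 tail pad (align 4); size 12, align 4
@0: vy [2B, align 2] → 2
+2 pad (align 4)
@4: team [4B, align 4] → 8
@8: cooldown [2B, align 2] → 10
+2 pad (align 4)
@12: y [12B, align 4] → 24
@24: vx [4B, align 4] → 28
@28: hp [44B, align 4] → 72
@72: ammo [80B, align 4] → 152
@152: target [8B, align 4] → 160
@160: score [2B, align 2] → 162
+2 tail pad (align 4)
size 164, align 4

164 bytes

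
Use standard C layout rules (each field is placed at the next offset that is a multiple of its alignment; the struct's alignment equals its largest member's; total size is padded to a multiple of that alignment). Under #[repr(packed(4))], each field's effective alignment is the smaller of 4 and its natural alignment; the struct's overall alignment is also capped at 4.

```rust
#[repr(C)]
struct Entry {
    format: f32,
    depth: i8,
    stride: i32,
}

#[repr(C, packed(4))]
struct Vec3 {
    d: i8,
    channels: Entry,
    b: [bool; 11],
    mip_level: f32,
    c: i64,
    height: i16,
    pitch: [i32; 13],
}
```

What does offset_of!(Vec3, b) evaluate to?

Entry: 0..4  format  (4B, 4-aligned); 4..5  depth  (1B, 1-aligned); 5..8  -- padding (3B); 8..12  stride  (4B, 4-aligned); sizeof = 12, alignof = 4
0..1  d  (1B, 1-aligned)
1..4  -- padding (3B)
4..16  channels  (12B, 4-aligned)
16..27  b  (11B, 1-aligned)

16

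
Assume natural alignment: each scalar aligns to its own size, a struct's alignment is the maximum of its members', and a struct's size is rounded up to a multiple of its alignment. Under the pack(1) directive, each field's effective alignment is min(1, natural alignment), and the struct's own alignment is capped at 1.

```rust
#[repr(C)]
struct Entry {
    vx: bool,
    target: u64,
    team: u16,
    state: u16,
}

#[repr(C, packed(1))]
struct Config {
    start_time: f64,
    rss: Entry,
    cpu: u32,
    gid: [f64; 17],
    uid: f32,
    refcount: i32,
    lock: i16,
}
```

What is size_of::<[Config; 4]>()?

Entry: 0..1  vx  (1B, 1-aligned); 1..8  -- padding (7B); 8..16  target  (8B, 8-aligned); 16..18  team  (2B, 2-aligned); 18..20  state  (2B, 2-aligned); 20..24  -- tail padding (4B); sizeof = 24, alignof = 8
0..8  start_time  (8B, 1-aligned)
8..32  rss  (24B, 1-aligned)
32..36  cpu  (4B, 1-aligned)
36..172  gid  (136B, 1-aligned)
172..176  uid  (4B, 1-aligned)
176..180  refcount  (4B, 1-aligned)
180..182  lock  (2B, 1-aligned)
sizeof = 182, alignof = 1
array of 4: 4 × 182 = 728

728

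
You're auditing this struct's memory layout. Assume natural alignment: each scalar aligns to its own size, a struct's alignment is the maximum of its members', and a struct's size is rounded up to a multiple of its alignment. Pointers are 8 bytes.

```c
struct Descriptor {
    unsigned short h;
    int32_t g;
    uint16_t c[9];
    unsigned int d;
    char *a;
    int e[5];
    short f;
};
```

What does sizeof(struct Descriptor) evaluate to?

64 bytes

@0: h [2B, align 2] → 2
+2 pad (align 4)
@4: g [4B, align 4] → 8
@8: c [18B, align 2] → 26
+2 pad (align 4)
@28: d [4B, align 4] → 32
@32: a [8B, align 8] → 40
@40: e [20B, align 4] → 60
@60: f [2B, align 2] → 62
+2 tail pad (align 8)
size 64, align 8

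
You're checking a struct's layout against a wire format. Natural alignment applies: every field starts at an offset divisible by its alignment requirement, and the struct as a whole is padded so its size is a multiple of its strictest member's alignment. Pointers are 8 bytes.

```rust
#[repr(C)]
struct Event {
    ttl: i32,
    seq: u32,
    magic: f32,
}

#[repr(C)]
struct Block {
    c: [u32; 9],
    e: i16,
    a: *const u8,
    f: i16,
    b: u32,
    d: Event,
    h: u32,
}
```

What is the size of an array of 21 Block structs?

1512

Event: ttl at 0 (size 4, align 4) → ends 4; seq at 4 (size 4, align 4) → ends 8; magic at 8 (size 4, align 4) → ends 12; total 12 bytes, alignment 4
c at 0 (size 36, align 4) → ends 36
e at 36 (size 2, align 2) → ends 38
pad 2 to align 8 for a
a at 40 (size 8, align 8) → ends 48
f at 48 (size 2, align 2) → ends 50
pad 2 to align 4 for b
b at 52 (size 4, align 4) → ends 56
d at 56 (size 12, align 4) → ends 68
h at 68 (size 4, align 4) → ends 72
total 72 bytes, alignment 8
array of 21: 21 × 72 = 1512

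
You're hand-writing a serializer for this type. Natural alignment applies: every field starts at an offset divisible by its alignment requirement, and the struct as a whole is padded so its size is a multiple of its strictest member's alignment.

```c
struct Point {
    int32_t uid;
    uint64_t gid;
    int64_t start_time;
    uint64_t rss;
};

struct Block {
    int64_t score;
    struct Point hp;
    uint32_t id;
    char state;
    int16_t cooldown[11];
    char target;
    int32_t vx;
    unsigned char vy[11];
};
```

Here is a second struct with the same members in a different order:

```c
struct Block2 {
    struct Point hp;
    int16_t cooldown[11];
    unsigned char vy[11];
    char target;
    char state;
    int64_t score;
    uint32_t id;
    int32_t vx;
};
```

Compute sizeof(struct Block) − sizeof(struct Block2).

Point: @0: uid [4B, align 4] → 4; +4 pad (align 8); @8: gid [8B, align 8] → 16; @16: start_time [8B, align 8] → 24; @24: rss [8B, align 8] → 32; size 32, align 8
@0: score [8B, align 8] → 8
@8: hp [32B, align 8] → 40
@40: id [4B, align 4] → 44
@44: state [1B, align 1] → 45
+1 pad (align 2)
@46: cooldown [22B, align 2] → 68
@68: target [1B, align 1] → 69
+3 pad (align 4)
@72: vx [4B, align 4] → 76
@76: vy [11B, align 1] → 87
+1 tail pad (align 8)
size 88, align 8
— Block2 —
@0: hp [32B, align 8] → 32
@32: cooldown [22B, align 2] → 54
@54: vy [11B, align 1] → 65
@65: target [1B, align 1] → 66
@66: state [1B, align 1] → 67
+5 pad (align 8)
@72: score [8B, align 8] → 80
@80: id [4B, align 4] → 84
@84: vx [4B, align 4] → 88
size 88, align 8
88 − 88 = 0

0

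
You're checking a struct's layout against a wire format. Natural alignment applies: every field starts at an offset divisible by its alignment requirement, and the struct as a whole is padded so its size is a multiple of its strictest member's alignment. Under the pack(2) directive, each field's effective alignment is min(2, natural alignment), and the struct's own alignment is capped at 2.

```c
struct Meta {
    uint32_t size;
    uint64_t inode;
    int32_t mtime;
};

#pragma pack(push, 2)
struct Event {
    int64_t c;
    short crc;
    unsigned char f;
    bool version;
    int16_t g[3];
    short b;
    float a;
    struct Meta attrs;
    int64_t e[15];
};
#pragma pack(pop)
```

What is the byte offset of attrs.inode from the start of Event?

32

Meta: 0..4  size  (4B, 4-aligned); 4..8  -- padding (4B); 8..16  inode  (8B, 8-aligned); 16..20  mtime  (4B, 4-aligned); 20..24  -- tail padding (4B); sizeof = 24, alignof = 8
0..8  c  (8B, 2-aligned)
8..10  crc  (2B, 2-aligned)
10..11  f  (1B, 1-aligned)
11..12  version  (1B, 1-aligned)
12..18  g  (6B, 2-aligned)
18..20  b  (2B, 2-aligned)
20..24  a  (4B, 2-aligned)
24..48  attrs  (24B, 2-aligned)
within Meta: inode at 8
24 + 8 = 32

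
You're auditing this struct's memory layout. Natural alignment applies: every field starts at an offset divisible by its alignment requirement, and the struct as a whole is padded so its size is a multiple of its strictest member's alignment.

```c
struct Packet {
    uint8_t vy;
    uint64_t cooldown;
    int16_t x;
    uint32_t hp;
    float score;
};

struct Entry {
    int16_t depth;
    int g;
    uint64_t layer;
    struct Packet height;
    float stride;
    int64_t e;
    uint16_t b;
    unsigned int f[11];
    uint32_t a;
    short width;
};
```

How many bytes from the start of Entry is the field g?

Packet: 0..1  vy  (1B, 1-aligned); 1..8  -- padding (7B); 8..16  cooldown  (8B, 8-aligned); 16..18  x  (2B, 2-aligned); 18..20  -- padding (2B); 20..24  hp  (4B, 4-aligned); 24..28  score  (4B, 4-aligned); 28..32  -- tail padding (4B); sizeof = 32, alignof = 8
0..2  depth  (2B, 2-aligned)
2..4  -- padding (2B)
4..8  g  (4B, 4-aligned)

4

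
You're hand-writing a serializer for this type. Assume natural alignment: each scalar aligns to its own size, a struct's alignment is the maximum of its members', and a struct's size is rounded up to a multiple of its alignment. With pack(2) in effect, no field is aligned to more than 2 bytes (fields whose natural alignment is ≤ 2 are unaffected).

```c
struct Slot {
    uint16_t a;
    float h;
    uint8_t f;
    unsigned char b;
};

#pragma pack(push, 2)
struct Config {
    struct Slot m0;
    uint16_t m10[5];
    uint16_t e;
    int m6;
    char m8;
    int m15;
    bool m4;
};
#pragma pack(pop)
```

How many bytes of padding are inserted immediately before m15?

1

Slot: 0..2  a  (2B, 2-aligned); 2..4  -- padding (2B); 4..8  h  (4B, 4-aligned); 8..9  f  (1B, 1-aligned); 9..10  b  (1B, 1-aligned); 10..12  -- tail padding (2B); sizeof = 12, alignof = 4
0..12  m0  (12B, 2-aligned)
12..22  m10  (10B, 2-aligned)
22..24  e  (2B, 2-aligned)
24..28  m6  (4B, 2-aligned)
28..29  m8  (1B, 1-aligned)
29..30  -- padding (1B)
30..34  m15  (4B, 2-aligned)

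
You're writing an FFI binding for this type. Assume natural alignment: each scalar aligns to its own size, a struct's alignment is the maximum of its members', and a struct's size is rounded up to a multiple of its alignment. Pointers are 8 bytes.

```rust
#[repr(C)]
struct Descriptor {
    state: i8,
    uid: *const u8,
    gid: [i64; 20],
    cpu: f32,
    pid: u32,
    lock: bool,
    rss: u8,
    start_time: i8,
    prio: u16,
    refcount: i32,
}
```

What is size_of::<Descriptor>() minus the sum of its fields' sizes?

14

@0: state [1B, align 1] → 1
+7 pad (align 8)
@8: uid [8B, align 8] → 16
@16: gid [160B, align 8] → 176
@176: cpu [4B, align 4] → 180
@180: pid [4B, align 4] → 184
@184: lock [1B, align 1] → 185
@185: rss [1B, align 1] → 186
@186: start_time [1B, align 1] → 187
+1 pad (align 2)
@188: prio [2B, align 2] → 190
+2 pad (align 4)
@192: refcount [4B, align 4] → 196
+4 tail pad (align 8)
size 200, align 8
data bytes 186, size 200 → padding 14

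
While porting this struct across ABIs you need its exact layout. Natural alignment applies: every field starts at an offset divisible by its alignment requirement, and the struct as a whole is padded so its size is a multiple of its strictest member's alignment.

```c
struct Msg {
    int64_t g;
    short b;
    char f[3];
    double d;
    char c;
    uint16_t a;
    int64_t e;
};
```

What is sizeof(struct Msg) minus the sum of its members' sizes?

g at 0 (size 8, align 8) → ends 8
b at 8 (size 2, align 2) → ends 10
f at 10 (size 3, align 1) → ends 13
pad 3 to align 8 for d
d at 16 (size 8, align 8) → ends 24
c at 24 (size 1, align 1) → ends 25
pad 1 to align 2 for a
a at 26 (size 2, align 2) → ends 28
pad 4 to align 8 for e
e at 32 (size 8, align 8) → ends 40
total 40 bytes, alignment 8
data bytes 32, size 40 → padding 8

8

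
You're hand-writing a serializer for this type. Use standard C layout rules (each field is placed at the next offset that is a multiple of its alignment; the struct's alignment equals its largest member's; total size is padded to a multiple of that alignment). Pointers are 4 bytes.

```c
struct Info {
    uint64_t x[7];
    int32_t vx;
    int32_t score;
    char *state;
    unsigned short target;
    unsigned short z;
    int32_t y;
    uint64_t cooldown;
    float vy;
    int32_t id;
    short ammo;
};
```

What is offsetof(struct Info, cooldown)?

80

x at 0 (size 56, align 8) → ends 56
vx at 56 (size 4, align 4) → ends 60
score at 60 (size 4, align 4) → ends 64
state at 64 (size 4, align 4) → ends 68
target at 68 (size 2, align 2) → ends 70
z at 70 (size 2, align 2) → ends 72
y at 72 (size 4, align 4) → ends 76
pad 4 to align 8 for cooldown
cooldown at 80 (size 8, align 8) → ends 88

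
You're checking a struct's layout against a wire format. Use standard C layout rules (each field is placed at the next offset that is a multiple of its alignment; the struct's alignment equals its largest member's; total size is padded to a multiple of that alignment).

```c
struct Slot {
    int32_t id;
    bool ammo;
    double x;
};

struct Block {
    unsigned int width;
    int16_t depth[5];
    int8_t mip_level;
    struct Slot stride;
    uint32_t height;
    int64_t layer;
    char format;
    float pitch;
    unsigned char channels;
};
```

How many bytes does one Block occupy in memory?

Slot: 0..4  id  (4B, 4-aligned); 4..5  ammo  (1B, 1-aligned); 5..8  -- padding (3B); 8..16  x  (8B, 8-aligned); sizeof = 16, alignof = 8
0..4  width  (4B, 4-aligned)
4..14  depth  (10B, 2-aligned)
14..15  mip_level  (1B, 1-aligned)
15..16  -- padding (1B)
16..32  stride  (16B, 8-aligned)
32..36  height  (4B, 4-aligned)
36..40  -- padding (4B)
40..48  layer  (8B, 8-aligned)
48..49  format  (1B, 1-aligned)
49..52  -- padding (3B)
52..56  pitch  (4B, 4-aligned)
56..57  channels  (1B, 1-aligned)
57..64  -- tail padding (7B)
sizeof = 64, alignof = 8

64 bytes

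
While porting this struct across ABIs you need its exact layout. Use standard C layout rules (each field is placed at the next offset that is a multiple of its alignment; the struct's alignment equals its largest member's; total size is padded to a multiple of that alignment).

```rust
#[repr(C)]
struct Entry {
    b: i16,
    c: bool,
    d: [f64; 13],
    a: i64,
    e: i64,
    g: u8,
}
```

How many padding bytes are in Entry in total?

12

b at 0 (size 2, align 2) → ends 2
c at 2 (size 1, align 1) → ends 3
pad 5 to align 8 for d
d at 8 (size 104, align 8) → ends 112
a at 112 (size 8, align 8) → ends 120
e at 120 (size 8, align 8) → ends 128
g at 128 (size 1, align 1) → ends 129
tail pad 7 to reach multiple of 8
total 136 bytes, alignment 8
data bytes 124, size 136 → padding 12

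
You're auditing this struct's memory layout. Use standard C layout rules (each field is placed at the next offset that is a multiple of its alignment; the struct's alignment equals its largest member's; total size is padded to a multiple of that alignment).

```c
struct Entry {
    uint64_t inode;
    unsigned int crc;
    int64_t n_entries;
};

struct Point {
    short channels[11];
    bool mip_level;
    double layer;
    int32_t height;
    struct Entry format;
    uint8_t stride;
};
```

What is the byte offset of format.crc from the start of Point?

48

Entry: @0: inode [8B, align 8] → 8; @8: crc [4B, align 4] → 12; +4 pad (align 8); @16: n_entries [8B, align 8] → 24; size 24, align 8
@0: channels [22B, align 2] → 22
@22: mip_level [1B, align 1] → 23
+1 pad (align 8)
@24: layer [8B, align 8] → 32
@32: height [4B, align 4] → 36
+4 pad (align 8)
@40: format [24B, align 8] → 64
within Entry: crc at 8
40 + 8 = 48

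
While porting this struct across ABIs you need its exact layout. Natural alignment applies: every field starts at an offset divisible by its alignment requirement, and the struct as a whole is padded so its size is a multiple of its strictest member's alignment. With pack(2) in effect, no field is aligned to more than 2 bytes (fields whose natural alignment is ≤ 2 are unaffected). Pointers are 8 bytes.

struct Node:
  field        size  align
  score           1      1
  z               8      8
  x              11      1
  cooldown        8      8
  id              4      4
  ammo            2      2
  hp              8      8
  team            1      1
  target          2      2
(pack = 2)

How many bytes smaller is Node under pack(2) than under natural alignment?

16

natural layout:
  0..1  score  (1B, 1-aligned)
  1..8  -- padding (7B)
  8..16  z  (8B, 8-aligned)
  16..27  x  (11B, 1-aligned)
  27..32  -- padding (5B)
  32..40  cooldown  (8B, 8-aligned)
  40..44  id  (4B, 4-aligned)
  44..46  ammo  (2B, 2-aligned)
  46..48  -- padding (2B)
  48..56  hp  (8B, 8-aligned)
  56..57  team  (1B, 1-aligned)
  57..58  -- padding (1B)
  58..60  target  (2B, 2-aligned)
  60..64  -- tail padding (4B)
  sizeof = 64, alignof = 8
packed(2) layout:
  0..1  score  (1B, 1-aligned)
  1..2  -- padding (1B)
  2..10  z  (8B, 2-aligned)
  10..21  x  (11B, 1-aligned)
  21..22  -- padding (1B)
  22..30  cooldown  (8B, 2-aligned)
  30..34  id  (4B, 2-aligned)
  34..36  ammo  (2B, 2-aligned)
  36..44  hp  (8B, 2-aligned)
  44..45  team  (1B, 1-aligned)
  45..46  -- padding (1B)
  46..48  target  (2B, 2-aligned)
  sizeof = 48, alignof = 2
64 − 48 = 16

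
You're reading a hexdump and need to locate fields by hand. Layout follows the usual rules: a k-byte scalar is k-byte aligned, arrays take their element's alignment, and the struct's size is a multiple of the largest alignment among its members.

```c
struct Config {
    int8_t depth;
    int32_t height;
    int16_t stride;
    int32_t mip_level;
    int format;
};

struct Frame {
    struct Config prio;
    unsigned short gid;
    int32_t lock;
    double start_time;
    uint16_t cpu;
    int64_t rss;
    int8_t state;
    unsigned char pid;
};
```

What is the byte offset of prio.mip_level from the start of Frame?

Config: @0: depth [1B, align 1] → 1; +3 pad (align 4); @4: height [4B, align 4] → 8; @8: stride [2B, align 2] → 10; +2 pad (align 4); @12: mip_level [4B, align 4] → 16; @16: format [4B, align 4] → 20; size 20, align 4
@0: prio [20B, align 4] → 20
within Config: mip_level at 12
0 + 12 = 12

12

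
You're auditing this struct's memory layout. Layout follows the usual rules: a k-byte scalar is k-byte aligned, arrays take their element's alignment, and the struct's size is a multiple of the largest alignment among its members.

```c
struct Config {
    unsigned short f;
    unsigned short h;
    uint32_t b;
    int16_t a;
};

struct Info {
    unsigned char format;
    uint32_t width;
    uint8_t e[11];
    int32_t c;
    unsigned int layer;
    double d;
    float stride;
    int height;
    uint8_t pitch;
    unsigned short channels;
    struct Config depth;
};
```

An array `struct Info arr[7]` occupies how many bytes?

Config: @0: f [2B, align 2] → 2; @2: h [2B, align 2] → 4; @4: b [4B, align 4] → 8; @8: a [2B, align 2] → 10; +2 tail pad (align 4); size 12, align 4
@0: format [1B, align 1] → 1
+3 pad (align 4)
@4: width [4B, align 4] → 8
@8: e [11B, align 1] → 19
+1 pad (align 4)
@20: c [4B, align 4] → 24
@24: layer [4B, align 4] → 28
+4 pad (align 8)
@32: d [8B, align 8] → 40
@40: stride [4B, align 4] → 44
@44: height [4B, align 4] → 48
@48: pitch [1B, align 1] → 49
+1 pad (align 2)
@50: channels [2B, align 2] → 52
@52: depth [12B, align 4] → 64
size 64, align 8
array of 7: 7 × 64 = 448

448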